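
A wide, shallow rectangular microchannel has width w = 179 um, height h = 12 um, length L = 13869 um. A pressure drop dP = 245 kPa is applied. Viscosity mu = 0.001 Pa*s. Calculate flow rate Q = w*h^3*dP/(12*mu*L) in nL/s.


Step 1: Convert all dimensions to SI (meters).
w = 179e-6 m, h = 12e-6 m, L = 13869e-6 m, dP = 245e3 Pa
Step 2: Q = w * h^3 * dP / (12 * mu * L)
Q = 179e-6 * (12e-6)^3 * 245e3 / (12 * 0.001 * 13869e-6) = 4.5534069e-10 m^3/s
Step 3: Convert Q from m^3/s to nL/s (1 m^3 = 1e12 nL, so multiply by 1e12).
Q = 455.341 nL/s


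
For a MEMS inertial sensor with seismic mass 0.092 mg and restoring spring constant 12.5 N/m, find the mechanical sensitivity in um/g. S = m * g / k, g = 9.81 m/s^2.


Step 1: Convert mass: m = 0.092 mg = 9.20e-08 kg
Step 2: S = m * g / k = 9.20e-08 * 9.81 / 12.5
Step 3: S = 7.22e-08 m/g
Step 4: Convert to um/g: S = 0.072 um/g


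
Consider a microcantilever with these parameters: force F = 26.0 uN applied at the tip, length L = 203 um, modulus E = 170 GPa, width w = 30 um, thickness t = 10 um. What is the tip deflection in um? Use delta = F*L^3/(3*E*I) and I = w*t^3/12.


Step 1: Calculate the second moment of area.
I = w * t^3 / 12 = 30 * 10^3 / 12 = 2500.0 um^4
Step 2: Convert E to consistent units (1 GPa = 1000 uN/um^2).
E = 170 GPa = 170000 uN/um^2
Step 3: Calculate tip deflection.
delta = F * L^3 / (3 * E * I)
delta = 26.0 * 203^3 / (3 * 170000 * 2500.0)
delta = 0.1706 um


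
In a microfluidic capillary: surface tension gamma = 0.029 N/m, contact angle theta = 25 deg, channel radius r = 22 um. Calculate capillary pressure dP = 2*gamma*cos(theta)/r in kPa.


Step 1: cos(25 deg) = 0.9063
Step 2: Convert r to m: r = 22e-6 m
Step 3: dP = 2 * 0.029 * 0.9063 / 22e-6 = 2389.3 Pa
Step 4: Convert Pa to kPa (divide by 1000).
dP = 2.39 kPa


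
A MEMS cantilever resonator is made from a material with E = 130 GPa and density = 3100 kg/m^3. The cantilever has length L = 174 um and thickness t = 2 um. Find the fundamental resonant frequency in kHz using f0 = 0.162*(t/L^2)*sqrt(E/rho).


Step 1: Convert units to SI.
t_SI = 2e-6 m, L_SI = 174e-6 m
Step 2: Calculate sqrt(E/rho).
sqrt(130e9 / 3100) = 6475.76 m/s
Step 3: Compute f0.
f0 = 0.162 * 2e-6 / (174e-6)^2 * 6475.76 = 69300.6 Hz = 69.3 kHz


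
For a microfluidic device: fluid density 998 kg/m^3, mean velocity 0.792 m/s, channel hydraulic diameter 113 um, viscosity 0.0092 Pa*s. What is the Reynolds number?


Step 1: Convert Dh to meters: Dh = 113e-6 m
Step 2: Re = rho * v * Dh / mu
Re = 998 * 0.792 * 113e-6 / 0.0092
Re = 9.708


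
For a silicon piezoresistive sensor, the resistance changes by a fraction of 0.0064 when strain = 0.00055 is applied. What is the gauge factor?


Step 1: Identify values.
dR/R = 0.0064, strain = 0.00055
Step 2: GF = (dR/R) / strain = 0.0064 / 0.00055
GF = 11.6


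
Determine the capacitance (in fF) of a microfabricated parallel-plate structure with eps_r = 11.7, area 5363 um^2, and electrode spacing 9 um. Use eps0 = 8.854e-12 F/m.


Step 1: Convert area to m^2: A = 5363e-12 m^2
Step 2: Convert gap to m: d = 9e-6 m
Step 3: C = eps0 * eps_r * A / d
C = 8.854e-12 * 11.7 * 5363e-12 / 9e-6
Step 4: Convert to fF (multiply by 1e15).
C = 61.73 fF


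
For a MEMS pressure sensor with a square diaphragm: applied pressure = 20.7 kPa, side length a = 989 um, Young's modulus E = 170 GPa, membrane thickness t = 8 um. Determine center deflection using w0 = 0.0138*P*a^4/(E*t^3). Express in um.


Step 1: Convert pressure to compatible units (E is in GPa, so P in GPa).
P = 20.7 kPa = 20.7e-6 GPa
Step 2: Compute numerator: 0.0138 * P * a^4.
a^4 = 989^4 = 956720690641
numerator = 0.0138 * 20.7e-6 * 956720690641 = 2.732968e+05
Step 3: Compute denominator: E * t^3 = 170 * 8^3 = 87040
Step 4: w0 = numerator / denominator = 2.732968e+05 / 87040 = 3.1399 um


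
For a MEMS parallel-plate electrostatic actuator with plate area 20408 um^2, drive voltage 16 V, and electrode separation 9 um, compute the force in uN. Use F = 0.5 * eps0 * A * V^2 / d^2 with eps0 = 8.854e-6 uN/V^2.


Step 1: Identify parameters.
eps0 = 8.854e-6 uN/V^2, A = 20408 um^2, V = 16 V, d = 9 um
Step 2: Compute V^2 = 16^2 = 256
Step 3: Compute d^2 = 9^2 = 81
Step 4: F = 0.5 * 8.854e-6 * 20408 * 256 / 81
F = 0.286 uN


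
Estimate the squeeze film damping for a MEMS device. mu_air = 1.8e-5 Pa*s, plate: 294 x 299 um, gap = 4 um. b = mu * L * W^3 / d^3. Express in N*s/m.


Step 1: Convert to SI.
L = 294e-6 m, W = 299e-6 m, d = 4e-6 m
Step 2: W^3 = (299e-6)^3 = 2.67e-11 m^3
Step 3: d^3 = (4e-6)^3 = 6.40e-17 m^3
Step 4: b = 1.8e-5 * 294e-6 * 2.67e-11 / 6.40e-17
b = 2.21e-03 N*s/m


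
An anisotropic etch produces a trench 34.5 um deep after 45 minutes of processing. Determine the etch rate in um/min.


Step 1: Etch rate = depth / time
Step 2: rate = 34.5 / 45
rate = 0.767 um/min


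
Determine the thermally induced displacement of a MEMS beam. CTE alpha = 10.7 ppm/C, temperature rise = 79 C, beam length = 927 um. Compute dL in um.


Step 1: Convert CTE: alpha = 10.7 ppm/C = 10.7e-6 /C
Step 2: dL = 10.7e-6 * 79 * 927
dL = 0.7836 um


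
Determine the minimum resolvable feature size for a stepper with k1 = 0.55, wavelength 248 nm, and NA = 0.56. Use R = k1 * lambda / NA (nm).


Step 1: Identify values: k1 = 0.55, lambda = 248 nm, NA = 0.56
Step 2: R = k1 * lambda / NA
R = 0.55 * 248 / 0.56
R = 243.6 nm


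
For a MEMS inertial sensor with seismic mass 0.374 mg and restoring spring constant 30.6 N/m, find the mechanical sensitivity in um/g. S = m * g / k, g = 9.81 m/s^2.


Step 1: Convert mass: m = 0.374 mg = 3.74e-07 kg
Step 2: S = m * g / k = 3.74e-07 * 9.81 / 30.6
Step 3: S = 1.20e-07 m/g
Step 4: Convert to um/g: S = 0.12 um/g


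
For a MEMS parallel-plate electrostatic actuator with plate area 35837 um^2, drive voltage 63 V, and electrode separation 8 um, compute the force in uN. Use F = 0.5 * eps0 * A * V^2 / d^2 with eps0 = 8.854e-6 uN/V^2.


Step 1: Identify parameters.
eps0 = 8.854e-6 uN/V^2, A = 35837 um^2, V = 63 V, d = 8 um
Step 2: Compute V^2 = 63^2 = 3969
Step 3: Compute d^2 = 8^2 = 64
Step 4: F = 0.5 * 8.854e-6 * 35837 * 3969 / 64
F = 9.839 uN


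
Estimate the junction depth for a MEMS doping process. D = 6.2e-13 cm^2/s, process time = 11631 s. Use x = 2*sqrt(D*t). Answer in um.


Step 1: Compute D*t = 6.2e-13 * 11631 = 7.21122e-09 cm^2
Step 2: sqrt(D*t) = 8.49189e-05 cm
Step 3: x = 2 * 8.49189e-05 cm = 1.698378e-04 cm
Step 4: Convert to um (1 cm = 1e4 um): x = 1.698 um


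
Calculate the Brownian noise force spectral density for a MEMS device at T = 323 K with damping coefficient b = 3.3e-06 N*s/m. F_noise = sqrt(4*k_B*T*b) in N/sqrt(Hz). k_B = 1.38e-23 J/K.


Step 1: Compute 4 * k_B * T * b
= 4 * 1.38e-23 * 323 * 3.3e-06
= 5.8838e-26 N^2/Hz
Step 2: F_noise = sqrt(5.8838e-26)
F_noise = 2.43e-13 N/sqrt(Hz)


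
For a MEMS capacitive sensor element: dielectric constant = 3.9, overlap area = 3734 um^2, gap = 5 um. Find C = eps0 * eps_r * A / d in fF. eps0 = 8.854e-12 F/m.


Step 1: Convert area to m^2: A = 3734e-12 m^2
Step 2: Convert gap to m: d = 5e-6 m
Step 3: C = eps0 * eps_r * A / d
C = 8.854e-12 * 3.9 * 3734e-12 / 5e-6
Step 4: Convert to fF (multiply by 1e15).
C = 25.79 fF


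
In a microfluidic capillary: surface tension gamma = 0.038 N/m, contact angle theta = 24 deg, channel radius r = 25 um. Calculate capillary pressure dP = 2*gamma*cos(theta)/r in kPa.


Step 1: cos(24 deg) = 0.9135
Step 2: Convert r to m: r = 25e-6 m
Step 3: dP = 2 * 0.038 * 0.9135 / 25e-6 = 2777.0 Pa
Step 4: Convert Pa to kPa (divide by 1000).
dP = 2.78 kPa


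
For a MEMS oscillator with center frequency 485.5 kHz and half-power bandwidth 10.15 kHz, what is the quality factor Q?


Step 1: Q = f0 / bandwidth
Step 2: Q = 485.5 / 10.15
Q = 47.8


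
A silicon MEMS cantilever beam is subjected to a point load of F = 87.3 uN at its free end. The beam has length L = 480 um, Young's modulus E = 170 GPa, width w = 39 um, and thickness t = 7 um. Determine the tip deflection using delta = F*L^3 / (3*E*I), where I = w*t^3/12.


Step 1: Calculate the second moment of area.
I = w * t^3 / 12 = 39 * 7^3 / 12 = 1114.75 um^4
Step 2: Convert E to consistent units (1 GPa = 1000 uN/um^2).
E = 170 GPa = 170000 uN/um^2
Step 3: Calculate tip deflection.
delta = F * L^3 / (3 * E * I)
delta = 87.3 * 480^3 / (3 * 170000 * 1114.75)
delta = 16.9821 um


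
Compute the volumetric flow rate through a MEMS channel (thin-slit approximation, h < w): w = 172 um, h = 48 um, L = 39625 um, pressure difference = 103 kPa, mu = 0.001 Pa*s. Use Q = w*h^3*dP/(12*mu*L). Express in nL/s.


Step 1: Convert all dimensions to SI (meters).
w = 172e-6 m, h = 48e-6 m, L = 39625e-6 m, dP = 103e3 Pa
Step 2: Q = w * h^3 * dP / (12 * mu * L)
Q = 172e-6 * (48e-6)^3 * 103e3 / (12 * 0.001 * 39625e-6) = 4.1203951e-09 m^3/s
Step 3: Convert Q from m^3/s to nL/s (1 m^3 = 1e12 nL, so multiply by 1e12).
Q = 4120.395 nL/s


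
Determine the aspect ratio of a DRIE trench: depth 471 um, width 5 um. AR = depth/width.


Step 1: AR = depth / width
Step 2: AR = 471 / 5
AR = 94.2


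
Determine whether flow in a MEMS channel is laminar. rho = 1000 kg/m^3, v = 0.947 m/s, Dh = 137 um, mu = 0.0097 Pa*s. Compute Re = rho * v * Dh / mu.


Step 1: Convert Dh to meters: Dh = 137e-6 m
Step 2: Re = rho * v * Dh / mu
Re = 1000 * 0.947 * 137e-6 / 0.0097
Re = 13.375
Since Re = 13.375 is below ~2300, the flow is laminar.


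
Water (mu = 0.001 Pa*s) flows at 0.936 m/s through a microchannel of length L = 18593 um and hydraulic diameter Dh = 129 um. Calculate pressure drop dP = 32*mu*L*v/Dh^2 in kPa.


Step 1: Convert to SI: L = 18593e-6 m, Dh = 129e-6 m
Step 2: dP = 32 * 0.001 * 18593e-6 * 0.936 / (129e-6)^2
Step 3: dP = 33465.39 Pa
Step 4: Convert to kPa: dP = 33.47 kPa


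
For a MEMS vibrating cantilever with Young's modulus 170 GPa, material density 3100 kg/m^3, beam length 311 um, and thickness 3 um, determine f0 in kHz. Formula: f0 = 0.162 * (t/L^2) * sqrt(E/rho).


Step 1: Convert units to SI.
t_SI = 3e-6 m, L_SI = 311e-6 m
Step 2: Calculate sqrt(E/rho).
sqrt(170e9 / 3100) = 7405.32 m/s
Step 3: Compute f0.
f0 = 0.162 * 3e-6 / (311e-6)^2 * 7405.32 = 37210.0 Hz = 37.21 kHz


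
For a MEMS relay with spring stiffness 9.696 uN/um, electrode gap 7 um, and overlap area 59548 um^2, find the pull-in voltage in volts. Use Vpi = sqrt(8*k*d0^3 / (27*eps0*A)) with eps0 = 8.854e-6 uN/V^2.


Step 1: Compute numerator: 8 * k * d0^3 = 8 * 9.696 * 7^3 = 26605.824
Step 2: Compute denominator: 27 * eps0 * A = 27 * 8.854e-6 * 59548 = 14.235426
Step 3: Vpi = sqrt(26605.824 / 14.235426)
Vpi = 43.23 V


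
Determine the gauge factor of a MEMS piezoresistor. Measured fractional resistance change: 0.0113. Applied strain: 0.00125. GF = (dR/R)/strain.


Step 1: Identify values.
dR/R = 0.0113, strain = 0.00125
Step 2: GF = (dR/R) / strain = 0.0113 / 0.00125
GF = 9.0


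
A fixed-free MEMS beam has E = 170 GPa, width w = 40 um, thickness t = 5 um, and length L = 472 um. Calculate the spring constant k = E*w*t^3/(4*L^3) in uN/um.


Step 1: Convert E to consistent units (1 GPa = 1000 uN/um^2).
E = 170 GPa = 170000 uN/um^2
Step 2: Compute t^3 = 5^3 = 125
Step 3: Compute L^3 = 472^3 = 105154048
Step 4: k = 170000 * 40 * 125 / (4 * 105154048)
k = 2.0208 uN/um


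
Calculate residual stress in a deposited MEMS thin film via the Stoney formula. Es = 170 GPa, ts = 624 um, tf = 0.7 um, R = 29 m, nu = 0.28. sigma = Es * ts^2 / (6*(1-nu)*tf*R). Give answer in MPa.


Step 1: Compute numerator: Es * ts^2 = 170 * 624^2 = 66193920 (GPa*um^2)
Step 2: Compute denominator (R in um): 6*(1-nu)*tf*R = 6*0.72*0.7*29e6 = 87696000.0 (um^2)
Step 3: sigma (GPa) = 66193920 / 87696000.0 = 7.54811e-01 GPa
Step 4: Convert to MPa (x1000): sigma = 754.8 MPa


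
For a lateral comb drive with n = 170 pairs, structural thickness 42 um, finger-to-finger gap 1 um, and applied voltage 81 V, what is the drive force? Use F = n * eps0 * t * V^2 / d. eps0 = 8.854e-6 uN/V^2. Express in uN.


Step 1: Parameters: n=170, eps0=8.854e-6 uN/V^2, t=42 um, V=81 V, d=1 um
Step 2: V^2 = 6561
Step 3: F = 170 * 8.854e-6 * 42 * 6561 / 1
F = 414.77 uN


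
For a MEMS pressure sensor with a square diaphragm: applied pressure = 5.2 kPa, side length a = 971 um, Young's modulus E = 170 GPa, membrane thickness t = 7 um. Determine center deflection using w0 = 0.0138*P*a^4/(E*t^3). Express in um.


Step 1: Convert pressure to compatible units (E is in GPa, so P in GPa).
P = 5.2 kPa = 5.2e-6 GPa
Step 2: Compute numerator: 0.0138 * P * a^4.
a^4 = 971^4 = 888949151281
numerator = 0.0138 * 5.2e-6 * 888949151281 = 6.3791e+04
Step 3: Compute denominator: E * t^3 = 170 * 7^3 = 58310
Step 4: w0 = numerator / denominator = 6.3791e+04 / 58310 = 1.094 um


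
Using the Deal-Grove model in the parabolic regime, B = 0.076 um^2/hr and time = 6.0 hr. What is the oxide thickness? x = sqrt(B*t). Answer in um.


Step 1: Compute B*t = 0.076 * 6.0 = 0.456
Step 2: x = sqrt(0.456)
x = 0.675 um


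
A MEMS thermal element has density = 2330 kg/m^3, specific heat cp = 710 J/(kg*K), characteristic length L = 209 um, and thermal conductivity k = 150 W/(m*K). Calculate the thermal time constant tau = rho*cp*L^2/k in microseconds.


Step 1: Convert L to m: L = 209e-6 m
Step 2: L^2 = (209e-6)^2 = 4.3681e-08 m^2
Step 3: tau = 2330 * 710 * 4.3681e-08 / 150 = 4.8174319e-04 s
Step 4: Convert to microseconds (multiply by 1e6).
tau = 481.743 us


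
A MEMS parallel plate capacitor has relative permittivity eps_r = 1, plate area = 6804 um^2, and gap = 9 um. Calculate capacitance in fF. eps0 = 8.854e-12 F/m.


Step 1: Convert area to m^2: A = 6804e-12 m^2
Step 2: Convert gap to m: d = 9e-6 m
Step 3: C = eps0 * eps_r * A / d
C = 8.854e-12 * 1 * 6804e-12 / 9e-6
Step 4: Convert to fF (multiply by 1e15).
C = 6.69 fF


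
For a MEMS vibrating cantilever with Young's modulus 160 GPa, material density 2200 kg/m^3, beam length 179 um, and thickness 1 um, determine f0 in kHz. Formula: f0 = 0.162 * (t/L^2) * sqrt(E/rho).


Step 1: Convert units to SI.
t_SI = 1e-6 m, L_SI = 179e-6 m
Step 2: Calculate sqrt(E/rho).
sqrt(160e9 / 2200) = 8528.03 m/s
Step 3: Compute f0.
f0 = 0.162 * 1e-6 / (179e-6)^2 * 8528.03 = 43117.9 Hz = 43.12 kHz


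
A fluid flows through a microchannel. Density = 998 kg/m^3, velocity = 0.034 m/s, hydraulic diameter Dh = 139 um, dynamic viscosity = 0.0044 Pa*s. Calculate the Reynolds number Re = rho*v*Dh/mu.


Step 1: Convert Dh to meters: Dh = 139e-6 m
Step 2: Re = rho * v * Dh / mu
Re = 998 * 0.034 * 139e-6 / 0.0044
Re = 1.072


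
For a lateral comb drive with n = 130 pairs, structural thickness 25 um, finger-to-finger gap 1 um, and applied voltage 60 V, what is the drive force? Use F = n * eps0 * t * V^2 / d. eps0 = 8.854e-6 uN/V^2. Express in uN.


Step 1: Parameters: n=130, eps0=8.854e-6 uN/V^2, t=25 um, V=60 V, d=1 um
Step 2: V^2 = 3600
Step 3: F = 130 * 8.854e-6 * 25 * 3600 / 1
F = 103.592 uN


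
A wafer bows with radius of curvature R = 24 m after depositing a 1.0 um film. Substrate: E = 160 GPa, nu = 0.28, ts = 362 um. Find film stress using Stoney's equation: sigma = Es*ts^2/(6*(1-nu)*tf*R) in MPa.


Step 1: Compute numerator: Es * ts^2 = 160 * 362^2 = 20967040 (GPa*um^2)
Step 2: Compute denominator (R in um): 6*(1-nu)*tf*R = 6*0.72*1.0*24e6 = 103680000.0 (um^2)
Step 3: sigma (GPa) = 20967040 / 103680000.0 = 2.02228e-01 GPa
Step 4: Convert to MPa (x1000): sigma = 202.2 MPa


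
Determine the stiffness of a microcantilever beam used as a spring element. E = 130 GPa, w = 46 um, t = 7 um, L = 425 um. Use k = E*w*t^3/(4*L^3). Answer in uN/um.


Step 1: Convert E to consistent units (1 GPa = 1000 uN/um^2).
E = 130 GPa = 130000 uN/um^2
Step 2: Compute t^3 = 7^3 = 343
Step 3: Compute L^3 = 425^3 = 76765625
Step 4: k = 130000 * 46 * 343 / (4 * 76765625)
k = 6.6799 uN/um


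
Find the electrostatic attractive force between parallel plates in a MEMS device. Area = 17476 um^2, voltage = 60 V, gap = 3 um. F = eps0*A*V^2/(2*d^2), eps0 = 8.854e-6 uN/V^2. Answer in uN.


Step 1: Identify parameters.
eps0 = 8.854e-6 uN/V^2, A = 17476 um^2, V = 60 V, d = 3 um
Step 2: Compute V^2 = 60^2 = 3600
Step 3: Compute d^2 = 3^2 = 9
Step 4: F = 0.5 * 8.854e-6 * 17476 * 3600 / 9
F = 30.947 uN


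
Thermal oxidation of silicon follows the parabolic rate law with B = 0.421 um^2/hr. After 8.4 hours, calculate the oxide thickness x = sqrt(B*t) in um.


Step 1: Compute B*t = 0.421 * 8.4 = 3.5364
Step 2: x = sqrt(3.5364)
x = 1.881 um


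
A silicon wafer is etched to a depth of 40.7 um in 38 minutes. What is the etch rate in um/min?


Step 1: Etch rate = depth / time
Step 2: rate = 40.7 / 38
rate = 1.071 um/min


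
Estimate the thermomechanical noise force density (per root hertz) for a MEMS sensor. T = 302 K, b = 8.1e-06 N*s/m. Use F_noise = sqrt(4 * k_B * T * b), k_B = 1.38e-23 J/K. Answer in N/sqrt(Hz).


Step 1: Compute 4 * k_B * T * b
= 4 * 1.38e-23 * 302 * 8.1e-06
= 1.3503e-25 N^2/Hz
Step 2: F_noise = sqrt(1.3503e-25)
F_noise = 3.67e-13 N/sqrt(Hz)


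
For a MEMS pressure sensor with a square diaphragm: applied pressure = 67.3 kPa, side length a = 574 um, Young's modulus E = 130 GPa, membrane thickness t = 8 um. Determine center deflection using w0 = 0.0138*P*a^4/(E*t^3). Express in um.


Step 1: Convert pressure to compatible units (E is in GPa, so P in GPa).
P = 67.3 kPa = 67.3e-6 GPa
Step 2: Compute numerator: 0.0138 * P * a^4.
a^4 = 574^4 = 108554434576
numerator = 0.0138 * 67.3e-6 * 108554434576 = 1.008188e+05
Step 3: Compute denominator: E * t^3 = 130 * 8^3 = 66560
Step 4: w0 = numerator / denominator = 1.008188e+05 / 66560 = 1.5147 um


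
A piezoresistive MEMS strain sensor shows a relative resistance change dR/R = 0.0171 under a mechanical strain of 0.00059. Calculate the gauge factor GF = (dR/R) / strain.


Step 1: Identify values.
dR/R = 0.0171, strain = 0.00059
Step 2: GF = (dR/R) / strain = 0.0171 / 0.00059
GF = 29.0


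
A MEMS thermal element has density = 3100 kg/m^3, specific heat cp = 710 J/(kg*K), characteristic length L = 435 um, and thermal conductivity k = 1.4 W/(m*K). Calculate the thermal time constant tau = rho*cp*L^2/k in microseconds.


Step 1: Convert L to m: L = 435e-6 m
Step 2: L^2 = (435e-6)^2 = 1.89225e-07 m^2
Step 3: tau = 3100 * 710 * 1.89225e-07 / 1.4 = 2.9748873214e-01 s
Step 4: Convert to microseconds (multiply by 1e6).
tau = 297488.732 us


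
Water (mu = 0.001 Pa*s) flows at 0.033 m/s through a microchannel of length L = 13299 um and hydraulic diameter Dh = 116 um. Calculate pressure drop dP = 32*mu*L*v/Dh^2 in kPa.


Step 1: Convert to SI: L = 13299e-6 m, Dh = 116e-6 m
Step 2: dP = 32 * 0.001 * 13299e-6 * 0.033 / (116e-6)^2
Step 3: dP = 1043.68 Pa
Step 4: Convert to kPa: dP = 1.04 kPa


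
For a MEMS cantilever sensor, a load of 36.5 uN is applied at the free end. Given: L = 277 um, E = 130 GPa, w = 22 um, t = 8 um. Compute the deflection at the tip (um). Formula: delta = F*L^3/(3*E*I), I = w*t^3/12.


Step 1: Calculate the second moment of area.
I = w * t^3 / 12 = 22 * 8^3 / 12 = 938.6667 um^4
Step 2: Convert E to consistent units (1 GPa = 1000 uN/um^2).
E = 130 GPa = 130000 uN/um^2
Step 3: Calculate tip deflection.
delta = F * L^3 / (3 * E * I)
delta = 36.5 * 277^3 / (3 * 130000 * 938.6667)
delta = 2.1191 um


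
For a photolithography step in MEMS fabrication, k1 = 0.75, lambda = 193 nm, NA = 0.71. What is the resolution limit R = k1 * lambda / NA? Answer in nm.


Step 1: Identify values: k1 = 0.75, lambda = 193 nm, NA = 0.71
Step 2: R = k1 * lambda / NA
R = 0.75 * 193 / 0.71
R = 203.9 nm


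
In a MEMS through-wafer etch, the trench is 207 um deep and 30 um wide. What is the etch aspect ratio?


Step 1: AR = depth / width
Step 2: AR = 207 / 30
AR = 6.9


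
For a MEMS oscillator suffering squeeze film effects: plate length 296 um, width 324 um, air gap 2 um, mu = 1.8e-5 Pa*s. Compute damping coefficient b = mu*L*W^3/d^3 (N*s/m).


Step 1: Convert to SI.
L = 296e-6 m, W = 324e-6 m, d = 2e-6 m
Step 2: W^3 = (324e-6)^3 = 3.40e-11 m^3
Step 3: d^3 = (2e-6)^3 = 8.00e-18 m^3
Step 4: b = 1.8e-5 * 296e-6 * 3.40e-11 / 8.00e-18
b = 2.27e-02 N*s/m


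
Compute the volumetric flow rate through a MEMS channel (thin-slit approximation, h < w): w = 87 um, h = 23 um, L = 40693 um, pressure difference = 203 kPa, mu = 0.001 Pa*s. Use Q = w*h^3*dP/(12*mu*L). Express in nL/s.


Step 1: Convert all dimensions to SI (meters).
w = 87e-6 m, h = 23e-6 m, L = 40693e-6 m, dP = 203e3 Pa
Step 2: Q = w * h^3 * dP / (12 * mu * L)
Q = 87e-6 * (23e-6)^3 * 203e3 / (12 * 0.001 * 40693e-6) = 4.4004576e-10 m^3/s
Step 3: Convert Q from m^3/s to nL/s (1 m^3 = 1e12 nL, so multiply by 1e12).
Q = 440.046 nL/s


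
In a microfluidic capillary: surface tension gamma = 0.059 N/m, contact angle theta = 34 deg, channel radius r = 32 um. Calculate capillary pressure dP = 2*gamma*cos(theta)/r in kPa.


Step 1: cos(34 deg) = 0.829
Step 2: Convert r to m: r = 32e-6 m
Step 3: dP = 2 * 0.059 * 0.829 / 32e-6 = 3056.9 Pa
Step 4: Convert Pa to kPa (divide by 1000).
dP = 3.06 kPa


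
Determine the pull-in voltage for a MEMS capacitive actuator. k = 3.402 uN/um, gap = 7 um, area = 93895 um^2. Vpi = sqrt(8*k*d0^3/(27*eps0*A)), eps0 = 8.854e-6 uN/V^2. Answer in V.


Step 1: Compute numerator: 8 * k * d0^3 = 8 * 3.402 * 7^3 = 9335.088
Step 2: Compute denominator: 27 * eps0 * A = 27 * 8.854e-6 * 93895 = 22.446351
Step 3: Vpi = sqrt(9335.088 / 22.446351)
Vpi = 20.39 V


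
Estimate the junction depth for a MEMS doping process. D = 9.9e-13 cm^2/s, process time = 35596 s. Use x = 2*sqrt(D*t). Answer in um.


Step 1: Compute D*t = 9.9e-13 * 35596 = 3.524004e-08 cm^2
Step 2: sqrt(D*t) = 1.87723e-04 cm
Step 3: x = 2 * 1.87723e-04 cm = 3.75446e-04 cm
Step 4: Convert to um (1 cm = 1e4 um): x = 3.754 um


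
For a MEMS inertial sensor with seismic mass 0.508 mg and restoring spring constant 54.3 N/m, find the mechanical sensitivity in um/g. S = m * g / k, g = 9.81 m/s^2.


Step 1: Convert mass: m = 0.508 mg = 5.08e-07 kg
Step 2: S = m * g / k = 5.08e-07 * 9.81 / 54.3
Step 3: S = 9.18e-08 m/g
Step 4: Convert to um/g: S = 0.092 um/g


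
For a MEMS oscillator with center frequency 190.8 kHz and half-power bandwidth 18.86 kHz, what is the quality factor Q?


Step 1: Q = f0 / bandwidth
Step 2: Q = 190.8 / 18.86
Q = 10.1


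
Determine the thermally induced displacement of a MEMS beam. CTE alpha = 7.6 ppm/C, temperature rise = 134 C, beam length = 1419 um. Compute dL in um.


Step 1: Convert CTE: alpha = 7.6 ppm/C = 7.6e-6 /C
Step 2: dL = 7.6e-6 * 134 * 1419
dL = 1.4451 um


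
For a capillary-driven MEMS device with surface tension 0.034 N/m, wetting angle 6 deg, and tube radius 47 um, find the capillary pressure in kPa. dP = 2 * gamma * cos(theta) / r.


Step 1: cos(6 deg) = 0.9945
Step 2: Convert r to m: r = 47e-6 m
Step 3: dP = 2 * 0.034 * 0.9945 / 47e-6 = 1438.9 Pa
Step 4: Convert Pa to kPa (divide by 1000).
dP = 1.44 kPa


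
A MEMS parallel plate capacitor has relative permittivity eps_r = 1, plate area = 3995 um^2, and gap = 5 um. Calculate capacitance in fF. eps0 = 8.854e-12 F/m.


Step 1: Convert area to m^2: A = 3995e-12 m^2
Step 2: Convert gap to m: d = 5e-6 m
Step 3: C = eps0 * eps_r * A / d
C = 8.854e-12 * 1 * 3995e-12 / 5e-6
Step 4: Convert to fF (multiply by 1e15).
C = 7.07 fF


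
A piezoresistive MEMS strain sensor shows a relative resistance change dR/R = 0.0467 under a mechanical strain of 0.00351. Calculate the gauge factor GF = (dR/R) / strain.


Step 1: Identify values.
dR/R = 0.0467, strain = 0.00351
Step 2: GF = (dR/R) / strain = 0.0467 / 0.00351
GF = 13.3


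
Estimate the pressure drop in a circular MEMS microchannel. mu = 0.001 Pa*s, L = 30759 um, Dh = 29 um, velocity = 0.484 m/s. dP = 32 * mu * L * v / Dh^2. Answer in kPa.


Step 1: Convert to SI: L = 30759e-6 m, Dh = 29e-6 m
Step 2: dP = 32 * 0.001 * 30759e-6 * 0.484 / (29e-6)^2
Step 3: dP = 566463.01 Pa
Step 4: Convert to kPa: dP = 566.46 kPa


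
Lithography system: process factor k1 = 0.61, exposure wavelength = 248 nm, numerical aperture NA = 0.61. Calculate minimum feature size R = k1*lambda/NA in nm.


Step 1: Identify values: k1 = 0.61, lambda = 248 nm, NA = 0.61
Step 2: R = k1 * lambda / NA
R = 0.61 * 248 / 0.61
R = 248.0 nm


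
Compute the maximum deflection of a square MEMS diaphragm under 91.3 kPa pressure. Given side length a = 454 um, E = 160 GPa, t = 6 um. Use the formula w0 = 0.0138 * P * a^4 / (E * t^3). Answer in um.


Step 1: Convert pressure to compatible units (E is in GPa, so P in GPa).
P = 91.3 kPa = 91.3e-6 GPa
Step 2: Compute numerator: 0.0138 * P * a^4.
a^4 = 454^4 = 42483805456
numerator = 0.0138 * 91.3e-6 * 42483805456 = 5.352705e+04
Step 3: Compute denominator: E * t^3 = 160 * 6^3 = 34560
Step 4: w0 = numerator / denominator = 5.352705e+04 / 34560 = 1.5488 um


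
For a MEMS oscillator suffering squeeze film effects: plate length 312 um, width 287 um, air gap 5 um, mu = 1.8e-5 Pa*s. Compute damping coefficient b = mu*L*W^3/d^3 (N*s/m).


Step 1: Convert to SI.
L = 312e-6 m, W = 287e-6 m, d = 5e-6 m
Step 2: W^3 = (287e-6)^3 = 2.36e-11 m^3
Step 3: d^3 = (5e-6)^3 = 1.25e-16 m^3
Step 4: b = 1.8e-5 * 312e-6 * 2.36e-11 / 1.25e-16
b = 1.06e-03 N*s/m


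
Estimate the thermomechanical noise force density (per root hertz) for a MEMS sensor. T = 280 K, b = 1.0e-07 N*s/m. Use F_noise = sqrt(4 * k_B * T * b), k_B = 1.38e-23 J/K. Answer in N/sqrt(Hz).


Step 1: Compute 4 * k_B * T * b
= 4 * 1.38e-23 * 280 * 1.0e-07
= 1.5456e-27 N^2/Hz
Step 2: F_noise = sqrt(1.5456e-27)
F_noise = 3.93e-14 N/sqrt(Hz)


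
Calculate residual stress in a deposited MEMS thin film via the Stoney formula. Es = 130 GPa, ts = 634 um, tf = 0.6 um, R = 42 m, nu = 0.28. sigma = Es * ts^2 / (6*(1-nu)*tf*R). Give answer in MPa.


Step 1: Compute numerator: Es * ts^2 = 130 * 634^2 = 52254280 (GPa*um^2)
Step 2: Compute denominator (R in um): 6*(1-nu)*tf*R = 6*0.72*0.6*42e6 = 108864000.0 (um^2)
Step 3: sigma (GPa) = 52254280 / 108864000.0 = 4.79996e-01 GPa
Step 4: Convert to MPa (x1000): sigma = 480.0 MPa


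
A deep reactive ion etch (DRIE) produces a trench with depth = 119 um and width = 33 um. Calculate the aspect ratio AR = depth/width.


Step 1: AR = depth / width
Step 2: AR = 119 / 33
AR = 3.6


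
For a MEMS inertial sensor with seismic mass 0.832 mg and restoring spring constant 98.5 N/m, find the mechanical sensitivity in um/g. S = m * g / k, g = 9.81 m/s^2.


Step 1: Convert mass: m = 0.832 mg = 8.32e-07 kg
Step 2: S = m * g / k = 8.32e-07 * 9.81 / 98.5
Step 3: S = 8.29e-08 m/g
Step 4: Convert to um/g: S = 0.083 um/g


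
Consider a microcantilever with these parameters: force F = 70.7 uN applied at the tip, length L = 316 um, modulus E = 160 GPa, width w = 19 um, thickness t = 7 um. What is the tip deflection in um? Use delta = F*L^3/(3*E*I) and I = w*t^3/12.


Step 1: Calculate the second moment of area.
I = w * t^3 / 12 = 19 * 7^3 / 12 = 543.0833 um^4
Step 2: Convert E to consistent units (1 GPa = 1000 uN/um^2).
E = 160 GPa = 160000 uN/um^2
Step 3: Calculate tip deflection.
delta = F * L^3 / (3 * E * I)
delta = 70.7 * 316^3 / (3 * 160000 * 543.0833)
delta = 8.558 um


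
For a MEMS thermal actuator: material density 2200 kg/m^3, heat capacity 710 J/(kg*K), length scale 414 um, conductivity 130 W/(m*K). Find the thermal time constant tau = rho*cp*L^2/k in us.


Step 1: Convert L to m: L = 414e-6 m
Step 2: L^2 = (414e-6)^2 = 1.71396e-07 m^2
Step 3: tau = 2200 * 710 * 1.71396e-07 / 130 = 2.05938886e-03 s
Step 4: Convert to microseconds (multiply by 1e6).
tau = 2059.389 us


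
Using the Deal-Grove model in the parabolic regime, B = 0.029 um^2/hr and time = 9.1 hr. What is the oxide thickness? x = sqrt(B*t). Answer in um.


Step 1: Compute B*t = 0.029 * 9.1 = 0.2639
Step 2: x = sqrt(0.2639)
x = 0.514 um


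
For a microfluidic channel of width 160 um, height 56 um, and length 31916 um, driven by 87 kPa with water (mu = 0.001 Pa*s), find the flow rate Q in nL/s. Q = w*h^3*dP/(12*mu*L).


Step 1: Convert all dimensions to SI (meters).
w = 160e-6 m, h = 56e-6 m, L = 31916e-6 m, dP = 87e3 Pa
Step 2: Q = w * h^3 * dP / (12 * mu * L)
Q = 160e-6 * (56e-6)^3 * 87e3 / (12 * 0.001 * 31916e-6) = 6.38283494e-09 m^3/s
Step 3: Convert Q from m^3/s to nL/s (1 m^3 = 1e12 nL, so multiply by 1e12).
Q = 6382.835 nL/s


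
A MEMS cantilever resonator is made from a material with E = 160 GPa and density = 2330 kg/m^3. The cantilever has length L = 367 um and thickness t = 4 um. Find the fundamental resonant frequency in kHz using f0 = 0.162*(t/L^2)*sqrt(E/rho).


Step 1: Convert units to SI.
t_SI = 4e-6 m, L_SI = 367e-6 m
Step 2: Calculate sqrt(E/rho).
sqrt(160e9 / 2330) = 8286.71 m/s
Step 3: Compute f0.
f0 = 0.162 * 4e-6 / (367e-6)^2 * 8286.71 = 39868.1 Hz = 39.87 kHz


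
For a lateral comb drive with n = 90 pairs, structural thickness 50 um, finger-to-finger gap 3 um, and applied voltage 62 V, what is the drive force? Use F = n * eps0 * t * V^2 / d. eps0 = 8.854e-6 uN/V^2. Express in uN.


Step 1: Parameters: n=90, eps0=8.854e-6 uN/V^2, t=50 um, V=62 V, d=3 um
Step 2: V^2 = 3844
Step 3: F = 90 * 8.854e-6 * 50 * 3844 / 3
F = 51.052 uN


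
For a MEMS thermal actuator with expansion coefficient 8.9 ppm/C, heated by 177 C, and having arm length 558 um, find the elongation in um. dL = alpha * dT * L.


Step 1: Convert CTE: alpha = 8.9 ppm/C = 8.9e-6 /C
Step 2: dL = 8.9e-6 * 177 * 558
dL = 0.879 um


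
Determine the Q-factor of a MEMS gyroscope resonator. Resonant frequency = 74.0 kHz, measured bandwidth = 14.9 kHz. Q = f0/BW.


Step 1: Q = f0 / bandwidth
Step 2: Q = 74.0 / 14.9
Q = 5.0


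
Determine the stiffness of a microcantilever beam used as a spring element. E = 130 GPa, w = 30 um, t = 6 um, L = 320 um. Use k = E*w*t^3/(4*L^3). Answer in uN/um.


Step 1: Convert E to consistent units (1 GPa = 1000 uN/um^2).
E = 130 GPa = 130000 uN/um^2
Step 2: Compute t^3 = 6^3 = 216
Step 3: Compute L^3 = 320^3 = 32768000
Step 4: k = 130000 * 30 * 216 / (4 * 32768000)
k = 6.427 uN/um


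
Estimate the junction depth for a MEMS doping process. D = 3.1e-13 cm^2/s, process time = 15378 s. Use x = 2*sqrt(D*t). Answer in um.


Step 1: Compute D*t = 3.1e-13 * 15378 = 4.76718e-09 cm^2
Step 2: sqrt(D*t) = 6.90448e-05 cm
Step 3: x = 2 * 6.90448e-05 cm = 1.380896e-04 cm
Step 4: Convert to um (1 cm = 1e4 um): x = 1.381 um


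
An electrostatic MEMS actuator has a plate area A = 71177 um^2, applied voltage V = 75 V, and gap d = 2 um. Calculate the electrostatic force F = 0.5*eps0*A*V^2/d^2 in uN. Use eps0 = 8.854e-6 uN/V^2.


Step 1: Identify parameters.
eps0 = 8.854e-6 uN/V^2, A = 71177 um^2, V = 75 V, d = 2 um
Step 2: Compute V^2 = 75^2 = 5625
Step 3: Compute d^2 = 2^2 = 4
Step 4: F = 0.5 * 8.854e-6 * 71177 * 5625 / 4
F = 443.11 uN


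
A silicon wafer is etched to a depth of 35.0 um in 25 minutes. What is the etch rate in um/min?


Step 1: Etch rate = depth / time
Step 2: rate = 35.0 / 25
rate = 1.4 um/min


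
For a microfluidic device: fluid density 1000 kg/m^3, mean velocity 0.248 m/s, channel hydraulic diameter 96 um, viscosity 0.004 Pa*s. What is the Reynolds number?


Step 1: Convert Dh to meters: Dh = 96e-6 m
Step 2: Re = rho * v * Dh / mu
Re = 1000 * 0.248 * 96e-6 / 0.004
Re = 5.952


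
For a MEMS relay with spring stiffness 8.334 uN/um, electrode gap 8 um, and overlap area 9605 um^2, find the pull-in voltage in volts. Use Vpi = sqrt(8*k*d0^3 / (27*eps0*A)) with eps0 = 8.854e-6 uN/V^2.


Step 1: Compute numerator: 8 * k * d0^3 = 8 * 8.334 * 8^3 = 34136.064
Step 2: Compute denominator: 27 * eps0 * A = 27 * 8.854e-6 * 9605 = 2.296152
Step 3: Vpi = sqrt(34136.064 / 2.296152)
Vpi = 121.93 V


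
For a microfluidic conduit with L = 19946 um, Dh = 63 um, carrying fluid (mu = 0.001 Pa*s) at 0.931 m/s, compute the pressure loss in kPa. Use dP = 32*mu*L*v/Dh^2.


Step 1: Convert to SI: L = 19946e-6 m, Dh = 63e-6 m
Step 2: dP = 32 * 0.001 * 19946e-6 * 0.931 / (63e-6)^2
Step 3: dP = 149718.12 Pa
Step 4: Convert to kPa: dP = 149.72 kPa


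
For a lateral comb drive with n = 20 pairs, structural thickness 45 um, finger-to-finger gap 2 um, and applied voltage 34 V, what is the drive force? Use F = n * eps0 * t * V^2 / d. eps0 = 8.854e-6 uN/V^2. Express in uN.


Step 1: Parameters: n=20, eps0=8.854e-6 uN/V^2, t=45 um, V=34 V, d=2 um
Step 2: V^2 = 1156
Step 3: F = 20 * 8.854e-6 * 45 * 1156 / 2
F = 4.606 uN


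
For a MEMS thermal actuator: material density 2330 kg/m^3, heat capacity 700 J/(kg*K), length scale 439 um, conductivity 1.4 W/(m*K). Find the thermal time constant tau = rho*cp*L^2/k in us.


Step 1: Convert L to m: L = 439e-6 m
Step 2: L^2 = (439e-6)^2 = 1.92721e-07 m^2
Step 3: tau = 2330 * 700 * 1.92721e-07 / 1.4 = 2.24519965e-01 s
Step 4: Convert to microseconds (multiply by 1e6).
tau = 224519.965 us


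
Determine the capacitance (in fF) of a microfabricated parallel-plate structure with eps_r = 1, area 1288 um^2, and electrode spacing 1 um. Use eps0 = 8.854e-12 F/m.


Step 1: Convert area to m^2: A = 1288e-12 m^2
Step 2: Convert gap to m: d = 1e-6 m
Step 3: C = eps0 * eps_r * A / d
C = 8.854e-12 * 1 * 1288e-12 / 1e-6
Step 4: Convert to fF (multiply by 1e15).
C = 11.4 fF


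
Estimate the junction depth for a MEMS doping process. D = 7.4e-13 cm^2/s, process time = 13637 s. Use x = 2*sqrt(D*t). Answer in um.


Step 1: Compute D*t = 7.4e-13 * 13637 = 1.009138e-08 cm^2
Step 2: sqrt(D*t) = 1.00456e-04 cm
Step 3: x = 2 * 1.00456e-04 cm = 2.00912e-04 cm
Step 4: Convert to um (1 cm = 1e4 um): x = 2.009 um


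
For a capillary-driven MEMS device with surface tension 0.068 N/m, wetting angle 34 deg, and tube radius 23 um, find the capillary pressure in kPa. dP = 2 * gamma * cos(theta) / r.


Step 1: cos(34 deg) = 0.829
Step 2: Convert r to m: r = 23e-6 m
Step 3: dP = 2 * 0.068 * 0.829 / 23e-6 = 4901.9 Pa
Step 4: Convert Pa to kPa (divide by 1000).
dP = 4.9 kPa


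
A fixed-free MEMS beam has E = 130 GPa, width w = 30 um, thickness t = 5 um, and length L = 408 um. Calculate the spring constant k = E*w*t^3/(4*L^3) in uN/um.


Step 1: Convert E to consistent units (1 GPa = 1000 uN/um^2).
E = 130 GPa = 130000 uN/um^2
Step 2: Compute t^3 = 5^3 = 125
Step 3: Compute L^3 = 408^3 = 67917312
Step 4: k = 130000 * 30 * 125 / (4 * 67917312)
k = 1.7945 uN/um


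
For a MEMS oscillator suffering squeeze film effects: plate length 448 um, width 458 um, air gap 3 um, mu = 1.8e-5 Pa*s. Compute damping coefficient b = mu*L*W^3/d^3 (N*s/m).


Step 1: Convert to SI.
L = 448e-6 m, W = 458e-6 m, d = 3e-6 m
Step 2: W^3 = (458e-6)^3 = 9.61e-11 m^3
Step 3: d^3 = (3e-6)^3 = 2.70e-17 m^3
Step 4: b = 1.8e-5 * 448e-6 * 9.61e-11 / 2.70e-17
b = 2.87e-02 N*s/m


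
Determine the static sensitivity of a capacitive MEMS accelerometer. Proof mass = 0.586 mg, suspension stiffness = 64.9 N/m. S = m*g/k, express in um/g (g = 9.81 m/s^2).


Step 1: Convert mass: m = 0.586 mg = 5.86e-07 kg
Step 2: S = m * g / k = 5.86e-07 * 9.81 / 64.9
Step 3: S = 8.86e-08 m/g
Step 4: Convert to um/g: S = 0.089 um/g


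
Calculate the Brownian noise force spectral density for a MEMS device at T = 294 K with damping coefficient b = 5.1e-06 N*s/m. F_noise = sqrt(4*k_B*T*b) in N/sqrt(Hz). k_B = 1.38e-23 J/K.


Step 1: Compute 4 * k_B * T * b
= 4 * 1.38e-23 * 294 * 5.1e-06
= 8.2767e-26 N^2/Hz
Step 2: F_noise = sqrt(8.2767e-26)
F_noise = 2.88e-13 N/sqrt(Hz)


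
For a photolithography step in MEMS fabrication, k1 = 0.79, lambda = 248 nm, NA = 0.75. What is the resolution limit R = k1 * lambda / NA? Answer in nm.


Step 1: Identify values: k1 = 0.79, lambda = 248 nm, NA = 0.75
Step 2: R = k1 * lambda / NA
R = 0.79 * 248 / 0.75
R = 261.2 nm


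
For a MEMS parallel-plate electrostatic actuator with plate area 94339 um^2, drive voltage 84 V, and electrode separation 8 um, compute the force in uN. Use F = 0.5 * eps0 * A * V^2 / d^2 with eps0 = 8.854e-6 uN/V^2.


Step 1: Identify parameters.
eps0 = 8.854e-6 uN/V^2, A = 94339 um^2, V = 84 V, d = 8 um
Step 2: Compute V^2 = 84^2 = 7056
Step 3: Compute d^2 = 8^2 = 64
Step 4: F = 0.5 * 8.854e-6 * 94339 * 7056 / 64
F = 46.045 uN


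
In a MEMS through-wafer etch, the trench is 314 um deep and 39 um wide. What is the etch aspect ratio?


Step 1: AR = depth / width
Step 2: AR = 314 / 39
AR = 8.1


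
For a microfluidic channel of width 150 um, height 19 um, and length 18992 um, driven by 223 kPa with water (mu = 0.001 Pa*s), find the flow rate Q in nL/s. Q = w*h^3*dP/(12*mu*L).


Step 1: Convert all dimensions to SI (meters).
w = 150e-6 m, h = 19e-6 m, L = 18992e-6 m, dP = 223e3 Pa
Step 2: Q = w * h^3 * dP / (12 * mu * L)
Q = 150e-6 * (19e-6)^3 * 223e3 / (12 * 0.001 * 18992e-6) = 1.00671138e-09 m^3/s
Step 3: Convert Q from m^3/s to nL/s (1 m^3 = 1e12 nL, so multiply by 1e12).
Q = 1006.711 nL/s


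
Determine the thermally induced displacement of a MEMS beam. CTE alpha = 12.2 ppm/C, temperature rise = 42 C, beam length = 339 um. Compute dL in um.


Step 1: Convert CTE: alpha = 12.2 ppm/C = 12.2e-6 /C
Step 2: dL = 12.2e-6 * 42 * 339
dL = 0.1737 um


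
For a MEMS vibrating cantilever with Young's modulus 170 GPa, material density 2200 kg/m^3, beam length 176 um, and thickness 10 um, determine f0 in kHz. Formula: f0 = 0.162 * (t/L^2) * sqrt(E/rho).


Step 1: Convert units to SI.
t_SI = 10e-6 m, L_SI = 176e-6 m
Step 2: Calculate sqrt(E/rho).
sqrt(170e9 / 2200) = 8790.49 m/s
Step 3: Compute f0.
f0 = 0.162 * 10e-6 / (176e-6)^2 * 8790.49 = 459729.9 Hz = 459.73 kHz


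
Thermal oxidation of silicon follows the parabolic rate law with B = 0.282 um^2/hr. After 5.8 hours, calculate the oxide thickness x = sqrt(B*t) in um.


Step 1: Compute B*t = 0.282 * 5.8 = 1.6356
Step 2: x = sqrt(1.6356)
x = 1.279 um


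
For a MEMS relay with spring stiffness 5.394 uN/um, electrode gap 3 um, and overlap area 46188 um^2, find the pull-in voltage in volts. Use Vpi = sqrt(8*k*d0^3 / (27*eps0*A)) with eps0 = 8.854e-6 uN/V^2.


Step 1: Compute numerator: 8 * k * d0^3 = 8 * 5.394 * 3^3 = 1165.104
Step 2: Compute denominator: 27 * eps0 * A = 27 * 8.854e-6 * 46188 = 11.041611
Step 3: Vpi = sqrt(1165.104 / 11.041611)
Vpi = 10.27 V


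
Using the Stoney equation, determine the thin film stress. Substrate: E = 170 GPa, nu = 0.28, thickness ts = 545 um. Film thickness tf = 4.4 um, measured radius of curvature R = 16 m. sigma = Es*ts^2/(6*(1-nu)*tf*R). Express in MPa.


Step 1: Compute numerator: Es * ts^2 = 170 * 545^2 = 50494250 (GPa*um^2)
Step 2: Compute denominator (R in um): 6*(1-nu)*tf*R = 6*0.72*4.4*16e6 = 304128000.0 (um^2)
Step 3: sigma (GPa) = 50494250 / 304128000.0 = 1.6603e-01 GPa
Step 4: Convert to MPa (x1000): sigma = 166.0 MPa


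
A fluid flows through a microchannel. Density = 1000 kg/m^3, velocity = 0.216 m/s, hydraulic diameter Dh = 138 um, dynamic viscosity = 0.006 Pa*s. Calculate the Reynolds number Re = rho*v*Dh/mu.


Step 1: Convert Dh to meters: Dh = 138e-6 m
Step 2: Re = rho * v * Dh / mu
Re = 1000 * 0.216 * 138e-6 / 0.006
Re = 4.968


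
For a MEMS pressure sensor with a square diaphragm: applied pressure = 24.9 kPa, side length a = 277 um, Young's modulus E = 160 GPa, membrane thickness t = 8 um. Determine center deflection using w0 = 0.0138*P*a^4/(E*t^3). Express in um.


Step 1: Convert pressure to compatible units (E is in GPa, so P in GPa).
P = 24.9 kPa = 24.9e-6 GPa
Step 2: Compute numerator: 0.0138 * P * a^4.
a^4 = 277^4 = 5887339441
numerator = 0.0138 * 24.9e-6 * 5887339441 = 2.023e+03
Step 3: Compute denominator: E * t^3 = 160 * 8^3 = 81920
Step 4: w0 = numerator / denominator = 2.023e+03 / 81920 = 0.0247 um


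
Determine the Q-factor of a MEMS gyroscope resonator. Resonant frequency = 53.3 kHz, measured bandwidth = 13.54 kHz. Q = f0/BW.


Step 1: Q = f0 / bandwidth
Step 2: Q = 53.3 / 13.54
Q = 3.9


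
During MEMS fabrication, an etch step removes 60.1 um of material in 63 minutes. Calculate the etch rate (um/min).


Step 1: Etch rate = depth / time
Step 2: rate = 60.1 / 63
rate = 0.954 um/min
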